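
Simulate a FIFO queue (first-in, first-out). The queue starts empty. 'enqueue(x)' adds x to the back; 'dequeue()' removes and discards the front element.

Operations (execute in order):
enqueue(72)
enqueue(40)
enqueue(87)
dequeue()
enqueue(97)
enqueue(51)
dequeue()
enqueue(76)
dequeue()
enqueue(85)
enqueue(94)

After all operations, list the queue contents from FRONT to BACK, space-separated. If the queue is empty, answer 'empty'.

Answer: 97 51 76 85 94

Derivation:
enqueue(72): [72]
enqueue(40): [72, 40]
enqueue(87): [72, 40, 87]
dequeue(): [40, 87]
enqueue(97): [40, 87, 97]
enqueue(51): [40, 87, 97, 51]
dequeue(): [87, 97, 51]
enqueue(76): [87, 97, 51, 76]
dequeue(): [97, 51, 76]
enqueue(85): [97, 51, 76, 85]
enqueue(94): [97, 51, 76, 85, 94]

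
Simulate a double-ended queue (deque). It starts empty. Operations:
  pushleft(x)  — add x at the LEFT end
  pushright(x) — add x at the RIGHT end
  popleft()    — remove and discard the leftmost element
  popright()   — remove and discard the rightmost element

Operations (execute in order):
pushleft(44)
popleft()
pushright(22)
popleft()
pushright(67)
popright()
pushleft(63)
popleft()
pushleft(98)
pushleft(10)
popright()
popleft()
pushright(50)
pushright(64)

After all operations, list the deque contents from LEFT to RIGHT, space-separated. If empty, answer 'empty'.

Answer: 50 64

Derivation:
pushleft(44): [44]
popleft(): []
pushright(22): [22]
popleft(): []
pushright(67): [67]
popright(): []
pushleft(63): [63]
popleft(): []
pushleft(98): [98]
pushleft(10): [10, 98]
popright(): [10]
popleft(): []
pushright(50): [50]
pushright(64): [50, 64]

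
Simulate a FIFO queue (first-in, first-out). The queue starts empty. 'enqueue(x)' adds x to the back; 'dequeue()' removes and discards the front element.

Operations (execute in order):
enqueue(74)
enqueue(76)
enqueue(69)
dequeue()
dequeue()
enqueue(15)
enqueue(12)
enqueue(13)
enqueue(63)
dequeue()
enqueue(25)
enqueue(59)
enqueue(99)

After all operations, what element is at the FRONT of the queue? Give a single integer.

enqueue(74): queue = [74]
enqueue(76): queue = [74, 76]
enqueue(69): queue = [74, 76, 69]
dequeue(): queue = [76, 69]
dequeue(): queue = [69]
enqueue(15): queue = [69, 15]
enqueue(12): queue = [69, 15, 12]
enqueue(13): queue = [69, 15, 12, 13]
enqueue(63): queue = [69, 15, 12, 13, 63]
dequeue(): queue = [15, 12, 13, 63]
enqueue(25): queue = [15, 12, 13, 63, 25]
enqueue(59): queue = [15, 12, 13, 63, 25, 59]
enqueue(99): queue = [15, 12, 13, 63, 25, 59, 99]

Answer: 15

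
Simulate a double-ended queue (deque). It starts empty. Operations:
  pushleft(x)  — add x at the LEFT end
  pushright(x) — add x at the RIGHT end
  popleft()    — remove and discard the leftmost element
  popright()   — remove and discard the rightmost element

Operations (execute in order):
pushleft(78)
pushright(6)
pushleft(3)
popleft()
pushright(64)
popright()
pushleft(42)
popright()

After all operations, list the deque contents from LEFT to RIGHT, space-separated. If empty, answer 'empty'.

Answer: 42 78

Derivation:
pushleft(78): [78]
pushright(6): [78, 6]
pushleft(3): [3, 78, 6]
popleft(): [78, 6]
pushright(64): [78, 6, 64]
popright(): [78, 6]
pushleft(42): [42, 78, 6]
popright(): [42, 78]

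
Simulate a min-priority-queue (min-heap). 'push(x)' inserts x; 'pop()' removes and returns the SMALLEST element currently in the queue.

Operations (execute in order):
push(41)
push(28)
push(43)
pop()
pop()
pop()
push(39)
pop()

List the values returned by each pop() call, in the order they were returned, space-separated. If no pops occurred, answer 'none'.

push(41): heap contents = [41]
push(28): heap contents = [28, 41]
push(43): heap contents = [28, 41, 43]
pop() → 28: heap contents = [41, 43]
pop() → 41: heap contents = [43]
pop() → 43: heap contents = []
push(39): heap contents = [39]
pop() → 39: heap contents = []

Answer: 28 41 43 39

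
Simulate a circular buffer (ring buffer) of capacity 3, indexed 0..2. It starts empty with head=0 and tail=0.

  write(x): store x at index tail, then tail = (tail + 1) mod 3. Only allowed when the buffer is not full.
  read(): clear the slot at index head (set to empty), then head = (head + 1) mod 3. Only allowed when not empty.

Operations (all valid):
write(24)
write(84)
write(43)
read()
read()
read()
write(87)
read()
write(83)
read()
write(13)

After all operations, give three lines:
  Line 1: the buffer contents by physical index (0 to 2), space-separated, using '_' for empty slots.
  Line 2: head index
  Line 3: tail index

Answer: _ _ 13
2
0

Derivation:
write(24): buf=[24 _ _], head=0, tail=1, size=1
write(84): buf=[24 84 _], head=0, tail=2, size=2
write(43): buf=[24 84 43], head=0, tail=0, size=3
read(): buf=[_ 84 43], head=1, tail=0, size=2
read(): buf=[_ _ 43], head=2, tail=0, size=1
read(): buf=[_ _ _], head=0, tail=0, size=0
write(87): buf=[87 _ _], head=0, tail=1, size=1
read(): buf=[_ _ _], head=1, tail=1, size=0
write(83): buf=[_ 83 _], head=1, tail=2, size=1
read(): buf=[_ _ _], head=2, tail=2, size=0
write(13): buf=[_ _ 13], head=2, tail=0, size=1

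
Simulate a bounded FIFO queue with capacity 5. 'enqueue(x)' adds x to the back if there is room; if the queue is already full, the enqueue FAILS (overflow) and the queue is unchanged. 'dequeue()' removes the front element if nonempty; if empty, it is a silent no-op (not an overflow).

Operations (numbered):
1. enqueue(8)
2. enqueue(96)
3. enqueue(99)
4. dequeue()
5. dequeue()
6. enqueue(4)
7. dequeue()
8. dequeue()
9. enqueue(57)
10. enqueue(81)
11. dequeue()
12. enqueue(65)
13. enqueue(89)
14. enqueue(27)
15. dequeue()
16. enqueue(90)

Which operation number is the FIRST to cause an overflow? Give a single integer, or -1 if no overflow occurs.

1. enqueue(8): size=1
2. enqueue(96): size=2
3. enqueue(99): size=3
4. dequeue(): size=2
5. dequeue(): size=1
6. enqueue(4): size=2
7. dequeue(): size=1
8. dequeue(): size=0
9. enqueue(57): size=1
10. enqueue(81): size=2
11. dequeue(): size=1
12. enqueue(65): size=2
13. enqueue(89): size=3
14. enqueue(27): size=4
15. dequeue(): size=3
16. enqueue(90): size=4

Answer: -1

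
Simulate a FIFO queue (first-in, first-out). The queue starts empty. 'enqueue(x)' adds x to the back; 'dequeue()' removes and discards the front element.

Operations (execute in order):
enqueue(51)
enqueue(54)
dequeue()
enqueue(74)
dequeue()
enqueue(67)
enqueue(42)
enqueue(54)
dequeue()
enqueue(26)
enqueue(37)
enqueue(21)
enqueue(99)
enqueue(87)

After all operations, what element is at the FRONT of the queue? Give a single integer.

enqueue(51): queue = [51]
enqueue(54): queue = [51, 54]
dequeue(): queue = [54]
enqueue(74): queue = [54, 74]
dequeue(): queue = [74]
enqueue(67): queue = [74, 67]
enqueue(42): queue = [74, 67, 42]
enqueue(54): queue = [74, 67, 42, 54]
dequeue(): queue = [67, 42, 54]
enqueue(26): queue = [67, 42, 54, 26]
enqueue(37): queue = [67, 42, 54, 26, 37]
enqueue(21): queue = [67, 42, 54, 26, 37, 21]
enqueue(99): queue = [67, 42, 54, 26, 37, 21, 99]
enqueue(87): queue = [67, 42, 54, 26, 37, 21, 99, 87]

Answer: 67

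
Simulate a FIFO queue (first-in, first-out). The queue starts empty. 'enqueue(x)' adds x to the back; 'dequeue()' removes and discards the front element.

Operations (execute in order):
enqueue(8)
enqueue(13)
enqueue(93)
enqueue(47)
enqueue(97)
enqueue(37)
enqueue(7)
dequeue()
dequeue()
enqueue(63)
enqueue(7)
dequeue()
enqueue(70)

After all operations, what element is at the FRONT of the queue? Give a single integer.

enqueue(8): queue = [8]
enqueue(13): queue = [8, 13]
enqueue(93): queue = [8, 13, 93]
enqueue(47): queue = [8, 13, 93, 47]
enqueue(97): queue = [8, 13, 93, 47, 97]
enqueue(37): queue = [8, 13, 93, 47, 97, 37]
enqueue(7): queue = [8, 13, 93, 47, 97, 37, 7]
dequeue(): queue = [13, 93, 47, 97, 37, 7]
dequeue(): queue = [93, 47, 97, 37, 7]
enqueue(63): queue = [93, 47, 97, 37, 7, 63]
enqueue(7): queue = [93, 47, 97, 37, 7, 63, 7]
dequeue(): queue = [47, 97, 37, 7, 63, 7]
enqueue(70): queue = [47, 97, 37, 7, 63, 7, 70]

Answer: 47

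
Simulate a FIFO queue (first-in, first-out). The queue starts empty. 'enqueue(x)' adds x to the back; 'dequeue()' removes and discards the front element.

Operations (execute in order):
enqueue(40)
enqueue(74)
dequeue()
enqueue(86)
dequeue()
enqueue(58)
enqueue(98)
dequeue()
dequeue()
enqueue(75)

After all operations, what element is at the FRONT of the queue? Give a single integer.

Answer: 98

Derivation:
enqueue(40): queue = [40]
enqueue(74): queue = [40, 74]
dequeue(): queue = [74]
enqueue(86): queue = [74, 86]
dequeue(): queue = [86]
enqueue(58): queue = [86, 58]
enqueue(98): queue = [86, 58, 98]
dequeue(): queue = [58, 98]
dequeue(): queue = [98]
enqueue(75): queue = [98, 75]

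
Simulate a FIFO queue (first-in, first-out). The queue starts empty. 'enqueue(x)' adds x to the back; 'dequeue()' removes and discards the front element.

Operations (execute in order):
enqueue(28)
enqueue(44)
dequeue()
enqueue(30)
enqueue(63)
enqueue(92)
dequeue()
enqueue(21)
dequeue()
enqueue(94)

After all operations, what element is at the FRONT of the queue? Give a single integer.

enqueue(28): queue = [28]
enqueue(44): queue = [28, 44]
dequeue(): queue = [44]
enqueue(30): queue = [44, 30]
enqueue(63): queue = [44, 30, 63]
enqueue(92): queue = [44, 30, 63, 92]
dequeue(): queue = [30, 63, 92]
enqueue(21): queue = [30, 63, 92, 21]
dequeue(): queue = [63, 92, 21]
enqueue(94): queue = [63, 92, 21, 94]

Answer: 63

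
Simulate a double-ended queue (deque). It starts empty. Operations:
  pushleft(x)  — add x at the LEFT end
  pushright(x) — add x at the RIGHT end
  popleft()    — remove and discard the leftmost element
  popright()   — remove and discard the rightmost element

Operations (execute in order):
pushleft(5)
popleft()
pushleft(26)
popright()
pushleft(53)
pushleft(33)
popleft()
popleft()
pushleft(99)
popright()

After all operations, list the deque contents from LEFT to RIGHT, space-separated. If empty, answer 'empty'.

pushleft(5): [5]
popleft(): []
pushleft(26): [26]
popright(): []
pushleft(53): [53]
pushleft(33): [33, 53]
popleft(): [53]
popleft(): []
pushleft(99): [99]
popright(): []

Answer: empty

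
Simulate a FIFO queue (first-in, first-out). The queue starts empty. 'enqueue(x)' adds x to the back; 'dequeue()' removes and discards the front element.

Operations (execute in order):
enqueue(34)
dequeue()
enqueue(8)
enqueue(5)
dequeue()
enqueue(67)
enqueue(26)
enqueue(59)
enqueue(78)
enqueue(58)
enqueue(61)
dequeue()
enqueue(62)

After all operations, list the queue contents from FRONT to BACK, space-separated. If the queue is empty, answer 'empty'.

enqueue(34): [34]
dequeue(): []
enqueue(8): [8]
enqueue(5): [8, 5]
dequeue(): [5]
enqueue(67): [5, 67]
enqueue(26): [5, 67, 26]
enqueue(59): [5, 67, 26, 59]
enqueue(78): [5, 67, 26, 59, 78]
enqueue(58): [5, 67, 26, 59, 78, 58]
enqueue(61): [5, 67, 26, 59, 78, 58, 61]
dequeue(): [67, 26, 59, 78, 58, 61]
enqueue(62): [67, 26, 59, 78, 58, 61, 62]

Answer: 67 26 59 78 58 61 62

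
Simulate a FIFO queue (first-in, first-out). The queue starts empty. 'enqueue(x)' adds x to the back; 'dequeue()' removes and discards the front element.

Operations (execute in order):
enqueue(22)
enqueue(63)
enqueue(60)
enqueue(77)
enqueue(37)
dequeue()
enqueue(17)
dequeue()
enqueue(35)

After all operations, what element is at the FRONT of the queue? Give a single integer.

Answer: 60

Derivation:
enqueue(22): queue = [22]
enqueue(63): queue = [22, 63]
enqueue(60): queue = [22, 63, 60]
enqueue(77): queue = [22, 63, 60, 77]
enqueue(37): queue = [22, 63, 60, 77, 37]
dequeue(): queue = [63, 60, 77, 37]
enqueue(17): queue = [63, 60, 77, 37, 17]
dequeue(): queue = [60, 77, 37, 17]
enqueue(35): queue = [60, 77, 37, 17, 35]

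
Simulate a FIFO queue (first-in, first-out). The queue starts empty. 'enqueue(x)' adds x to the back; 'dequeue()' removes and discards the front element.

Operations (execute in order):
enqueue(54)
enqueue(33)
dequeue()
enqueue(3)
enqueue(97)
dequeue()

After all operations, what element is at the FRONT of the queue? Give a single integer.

Answer: 3

Derivation:
enqueue(54): queue = [54]
enqueue(33): queue = [54, 33]
dequeue(): queue = [33]
enqueue(3): queue = [33, 3]
enqueue(97): queue = [33, 3, 97]
dequeue(): queue = [3, 97]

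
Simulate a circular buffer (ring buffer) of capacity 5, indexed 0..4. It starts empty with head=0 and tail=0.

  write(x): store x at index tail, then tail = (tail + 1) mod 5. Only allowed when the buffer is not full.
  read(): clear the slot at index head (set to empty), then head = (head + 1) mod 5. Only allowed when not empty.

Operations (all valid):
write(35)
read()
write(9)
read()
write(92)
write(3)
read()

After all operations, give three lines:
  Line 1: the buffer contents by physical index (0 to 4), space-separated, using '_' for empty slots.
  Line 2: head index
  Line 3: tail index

write(35): buf=[35 _ _ _ _], head=0, tail=1, size=1
read(): buf=[_ _ _ _ _], head=1, tail=1, size=0
write(9): buf=[_ 9 _ _ _], head=1, tail=2, size=1
read(): buf=[_ _ _ _ _], head=2, tail=2, size=0
write(92): buf=[_ _ 92 _ _], head=2, tail=3, size=1
write(3): buf=[_ _ 92 3 _], head=2, tail=4, size=2
read(): buf=[_ _ _ 3 _], head=3, tail=4, size=1

Answer: _ _ _ 3 _
3
4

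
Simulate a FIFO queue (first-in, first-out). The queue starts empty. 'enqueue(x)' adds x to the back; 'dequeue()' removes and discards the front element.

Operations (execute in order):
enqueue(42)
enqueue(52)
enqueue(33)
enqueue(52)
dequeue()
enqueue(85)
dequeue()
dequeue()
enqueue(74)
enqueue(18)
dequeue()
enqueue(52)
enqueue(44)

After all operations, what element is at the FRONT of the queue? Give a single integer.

Answer: 85

Derivation:
enqueue(42): queue = [42]
enqueue(52): queue = [42, 52]
enqueue(33): queue = [42, 52, 33]
enqueue(52): queue = [42, 52, 33, 52]
dequeue(): queue = [52, 33, 52]
enqueue(85): queue = [52, 33, 52, 85]
dequeue(): queue = [33, 52, 85]
dequeue(): queue = [52, 85]
enqueue(74): queue = [52, 85, 74]
enqueue(18): queue = [52, 85, 74, 18]
dequeue(): queue = [85, 74, 18]
enqueue(52): queue = [85, 74, 18, 52]
enqueue(44): queue = [85, 74, 18, 52, 44]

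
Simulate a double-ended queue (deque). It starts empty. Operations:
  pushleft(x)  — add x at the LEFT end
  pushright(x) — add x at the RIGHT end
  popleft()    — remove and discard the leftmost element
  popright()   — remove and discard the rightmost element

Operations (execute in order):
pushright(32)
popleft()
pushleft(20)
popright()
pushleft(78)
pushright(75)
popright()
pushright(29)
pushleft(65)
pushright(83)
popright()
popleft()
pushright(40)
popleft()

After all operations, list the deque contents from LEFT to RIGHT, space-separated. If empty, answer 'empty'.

Answer: 29 40

Derivation:
pushright(32): [32]
popleft(): []
pushleft(20): [20]
popright(): []
pushleft(78): [78]
pushright(75): [78, 75]
popright(): [78]
pushright(29): [78, 29]
pushleft(65): [65, 78, 29]
pushright(83): [65, 78, 29, 83]
popright(): [65, 78, 29]
popleft(): [78, 29]
pushright(40): [78, 29, 40]
popleft(): [29, 40]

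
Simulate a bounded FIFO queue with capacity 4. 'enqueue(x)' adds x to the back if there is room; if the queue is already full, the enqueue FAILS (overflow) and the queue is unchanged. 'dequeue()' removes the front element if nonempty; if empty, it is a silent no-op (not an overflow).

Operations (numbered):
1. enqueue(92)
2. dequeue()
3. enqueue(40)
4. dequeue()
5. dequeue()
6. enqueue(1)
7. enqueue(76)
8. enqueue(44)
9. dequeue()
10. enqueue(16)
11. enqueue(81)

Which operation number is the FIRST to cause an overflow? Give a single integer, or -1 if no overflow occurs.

Answer: -1

Derivation:
1. enqueue(92): size=1
2. dequeue(): size=0
3. enqueue(40): size=1
4. dequeue(): size=0
5. dequeue(): empty, no-op, size=0
6. enqueue(1): size=1
7. enqueue(76): size=2
8. enqueue(44): size=3
9. dequeue(): size=2
10. enqueue(16): size=3
11. enqueue(81): size=4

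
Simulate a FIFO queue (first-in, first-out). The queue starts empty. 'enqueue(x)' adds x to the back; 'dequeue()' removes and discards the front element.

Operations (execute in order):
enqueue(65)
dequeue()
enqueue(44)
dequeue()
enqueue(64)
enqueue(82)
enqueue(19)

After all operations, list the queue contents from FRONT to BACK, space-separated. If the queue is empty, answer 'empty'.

Answer: 64 82 19

Derivation:
enqueue(65): [65]
dequeue(): []
enqueue(44): [44]
dequeue(): []
enqueue(64): [64]
enqueue(82): [64, 82]
enqueue(19): [64, 82, 19]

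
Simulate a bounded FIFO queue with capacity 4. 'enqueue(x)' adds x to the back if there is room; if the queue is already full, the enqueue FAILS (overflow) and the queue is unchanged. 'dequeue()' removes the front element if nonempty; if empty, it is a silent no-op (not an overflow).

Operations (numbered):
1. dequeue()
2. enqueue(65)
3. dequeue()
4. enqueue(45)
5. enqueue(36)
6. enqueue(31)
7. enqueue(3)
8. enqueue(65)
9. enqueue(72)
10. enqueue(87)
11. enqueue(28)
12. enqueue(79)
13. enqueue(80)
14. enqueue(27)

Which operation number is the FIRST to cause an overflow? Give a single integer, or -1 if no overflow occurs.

Answer: 8

Derivation:
1. dequeue(): empty, no-op, size=0
2. enqueue(65): size=1
3. dequeue(): size=0
4. enqueue(45): size=1
5. enqueue(36): size=2
6. enqueue(31): size=3
7. enqueue(3): size=4
8. enqueue(65): size=4=cap → OVERFLOW (fail)
9. enqueue(72): size=4=cap → OVERFLOW (fail)
10. enqueue(87): size=4=cap → OVERFLOW (fail)
11. enqueue(28): size=4=cap → OVERFLOW (fail)
12. enqueue(79): size=4=cap → OVERFLOW (fail)
13. enqueue(80): size=4=cap → OVERFLOW (fail)
14. enqueue(27): size=4=cap → OVERFLOW (fail)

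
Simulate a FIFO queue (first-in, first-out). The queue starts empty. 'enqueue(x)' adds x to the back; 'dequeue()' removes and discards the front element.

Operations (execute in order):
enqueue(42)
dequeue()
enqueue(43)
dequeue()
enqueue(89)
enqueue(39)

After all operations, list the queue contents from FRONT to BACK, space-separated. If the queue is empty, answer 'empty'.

Answer: 89 39

Derivation:
enqueue(42): [42]
dequeue(): []
enqueue(43): [43]
dequeue(): []
enqueue(89): [89]
enqueue(39): [89, 39]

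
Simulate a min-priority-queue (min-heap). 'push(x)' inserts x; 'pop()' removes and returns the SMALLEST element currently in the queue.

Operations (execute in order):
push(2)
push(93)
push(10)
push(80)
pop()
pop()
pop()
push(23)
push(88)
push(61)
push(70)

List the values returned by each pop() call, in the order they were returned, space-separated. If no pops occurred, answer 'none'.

Answer: 2 10 80

Derivation:
push(2): heap contents = [2]
push(93): heap contents = [2, 93]
push(10): heap contents = [2, 10, 93]
push(80): heap contents = [2, 10, 80, 93]
pop() → 2: heap contents = [10, 80, 93]
pop() → 10: heap contents = [80, 93]
pop() → 80: heap contents = [93]
push(23): heap contents = [23, 93]
push(88): heap contents = [23, 88, 93]
push(61): heap contents = [23, 61, 88, 93]
push(70): heap contents = [23, 61, 70, 88, 93]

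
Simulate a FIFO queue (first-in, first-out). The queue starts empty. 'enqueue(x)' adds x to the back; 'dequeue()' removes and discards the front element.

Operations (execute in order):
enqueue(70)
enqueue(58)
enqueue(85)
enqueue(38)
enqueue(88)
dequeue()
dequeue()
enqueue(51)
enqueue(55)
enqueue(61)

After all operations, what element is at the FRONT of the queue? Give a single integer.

enqueue(70): queue = [70]
enqueue(58): queue = [70, 58]
enqueue(85): queue = [70, 58, 85]
enqueue(38): queue = [70, 58, 85, 38]
enqueue(88): queue = [70, 58, 85, 38, 88]
dequeue(): queue = [58, 85, 38, 88]
dequeue(): queue = [85, 38, 88]
enqueue(51): queue = [85, 38, 88, 51]
enqueue(55): queue = [85, 38, 88, 51, 55]
enqueue(61): queue = [85, 38, 88, 51, 55, 61]

Answer: 85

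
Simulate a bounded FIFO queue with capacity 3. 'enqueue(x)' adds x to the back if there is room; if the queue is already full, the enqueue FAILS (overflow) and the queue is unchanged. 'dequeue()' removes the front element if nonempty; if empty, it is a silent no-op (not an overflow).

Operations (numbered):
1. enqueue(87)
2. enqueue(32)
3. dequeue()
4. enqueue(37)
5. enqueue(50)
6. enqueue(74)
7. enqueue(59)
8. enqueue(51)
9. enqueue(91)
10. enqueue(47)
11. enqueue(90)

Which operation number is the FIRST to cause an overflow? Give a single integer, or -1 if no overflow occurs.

1. enqueue(87): size=1
2. enqueue(32): size=2
3. dequeue(): size=1
4. enqueue(37): size=2
5. enqueue(50): size=3
6. enqueue(74): size=3=cap → OVERFLOW (fail)
7. enqueue(59): size=3=cap → OVERFLOW (fail)
8. enqueue(51): size=3=cap → OVERFLOW (fail)
9. enqueue(91): size=3=cap → OVERFLOW (fail)
10. enqueue(47): size=3=cap → OVERFLOW (fail)
11. enqueue(90): size=3=cap → OVERFLOW (fail)

Answer: 6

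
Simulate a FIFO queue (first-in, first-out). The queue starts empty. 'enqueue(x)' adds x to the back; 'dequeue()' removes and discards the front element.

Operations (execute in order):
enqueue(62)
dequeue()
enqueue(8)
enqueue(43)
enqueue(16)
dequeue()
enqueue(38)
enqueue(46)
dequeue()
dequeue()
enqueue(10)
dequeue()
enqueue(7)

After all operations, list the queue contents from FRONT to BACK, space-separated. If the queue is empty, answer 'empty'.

enqueue(62): [62]
dequeue(): []
enqueue(8): [8]
enqueue(43): [8, 43]
enqueue(16): [8, 43, 16]
dequeue(): [43, 16]
enqueue(38): [43, 16, 38]
enqueue(46): [43, 16, 38, 46]
dequeue(): [16, 38, 46]
dequeue(): [38, 46]
enqueue(10): [38, 46, 10]
dequeue(): [46, 10]
enqueue(7): [46, 10, 7]

Answer: 46 10 7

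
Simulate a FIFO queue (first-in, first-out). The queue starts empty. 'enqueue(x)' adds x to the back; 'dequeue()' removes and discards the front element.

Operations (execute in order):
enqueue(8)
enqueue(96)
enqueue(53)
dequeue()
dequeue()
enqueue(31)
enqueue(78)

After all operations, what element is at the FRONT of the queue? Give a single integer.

enqueue(8): queue = [8]
enqueue(96): queue = [8, 96]
enqueue(53): queue = [8, 96, 53]
dequeue(): queue = [96, 53]
dequeue(): queue = [53]
enqueue(31): queue = [53, 31]
enqueue(78): queue = [53, 31, 78]

Answer: 53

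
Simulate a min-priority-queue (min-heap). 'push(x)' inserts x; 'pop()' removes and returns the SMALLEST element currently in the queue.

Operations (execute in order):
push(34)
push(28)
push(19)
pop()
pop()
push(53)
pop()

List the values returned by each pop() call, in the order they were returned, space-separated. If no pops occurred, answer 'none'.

Answer: 19 28 34

Derivation:
push(34): heap contents = [34]
push(28): heap contents = [28, 34]
push(19): heap contents = [19, 28, 34]
pop() → 19: heap contents = [28, 34]
pop() → 28: heap contents = [34]
push(53): heap contents = [34, 53]
pop() → 34: heap contents = [53]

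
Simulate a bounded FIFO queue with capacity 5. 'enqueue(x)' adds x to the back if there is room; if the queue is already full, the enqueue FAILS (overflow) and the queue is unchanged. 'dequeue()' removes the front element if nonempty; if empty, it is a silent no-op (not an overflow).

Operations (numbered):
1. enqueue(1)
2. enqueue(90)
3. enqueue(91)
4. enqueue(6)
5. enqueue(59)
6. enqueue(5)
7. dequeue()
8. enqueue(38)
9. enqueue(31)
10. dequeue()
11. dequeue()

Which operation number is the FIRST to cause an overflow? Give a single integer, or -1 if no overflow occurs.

1. enqueue(1): size=1
2. enqueue(90): size=2
3. enqueue(91): size=3
4. enqueue(6): size=4
5. enqueue(59): size=5
6. enqueue(5): size=5=cap → OVERFLOW (fail)
7. dequeue(): size=4
8. enqueue(38): size=5
9. enqueue(31): size=5=cap → OVERFLOW (fail)
10. dequeue(): size=4
11. dequeue(): size=3

Answer: 6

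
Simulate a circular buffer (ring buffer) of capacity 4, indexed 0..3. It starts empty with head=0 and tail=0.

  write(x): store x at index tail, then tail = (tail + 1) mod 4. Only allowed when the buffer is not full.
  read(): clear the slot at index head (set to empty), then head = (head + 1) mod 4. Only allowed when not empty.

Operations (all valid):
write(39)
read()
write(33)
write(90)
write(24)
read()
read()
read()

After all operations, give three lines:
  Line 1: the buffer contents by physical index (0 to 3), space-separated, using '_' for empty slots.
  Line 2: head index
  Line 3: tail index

write(39): buf=[39 _ _ _], head=0, tail=1, size=1
read(): buf=[_ _ _ _], head=1, tail=1, size=0
write(33): buf=[_ 33 _ _], head=1, tail=2, size=1
write(90): buf=[_ 33 90 _], head=1, tail=3, size=2
write(24): buf=[_ 33 90 24], head=1, tail=0, size=3
read(): buf=[_ _ 90 24], head=2, tail=0, size=2
read(): buf=[_ _ _ 24], head=3, tail=0, size=1
read(): buf=[_ _ _ _], head=0, tail=0, size=0

Answer: _ _ _ _
0
0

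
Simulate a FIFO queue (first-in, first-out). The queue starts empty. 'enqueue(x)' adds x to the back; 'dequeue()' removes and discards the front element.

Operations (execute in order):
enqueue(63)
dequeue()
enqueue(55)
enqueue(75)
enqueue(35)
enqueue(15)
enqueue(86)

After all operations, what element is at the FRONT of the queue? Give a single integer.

enqueue(63): queue = [63]
dequeue(): queue = []
enqueue(55): queue = [55]
enqueue(75): queue = [55, 75]
enqueue(35): queue = [55, 75, 35]
enqueue(15): queue = [55, 75, 35, 15]
enqueue(86): queue = [55, 75, 35, 15, 86]

Answer: 55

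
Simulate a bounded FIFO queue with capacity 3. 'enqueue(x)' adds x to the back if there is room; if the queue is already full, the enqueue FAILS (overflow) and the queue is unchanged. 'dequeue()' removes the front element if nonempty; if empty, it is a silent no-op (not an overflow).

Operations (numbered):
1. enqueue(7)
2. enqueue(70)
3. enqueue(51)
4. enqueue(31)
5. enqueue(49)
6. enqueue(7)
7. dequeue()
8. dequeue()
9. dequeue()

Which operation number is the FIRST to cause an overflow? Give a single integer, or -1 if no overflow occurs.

Answer: 4

Derivation:
1. enqueue(7): size=1
2. enqueue(70): size=2
3. enqueue(51): size=3
4. enqueue(31): size=3=cap → OVERFLOW (fail)
5. enqueue(49): size=3=cap → OVERFLOW (fail)
6. enqueue(7): size=3=cap → OVERFLOW (fail)
7. dequeue(): size=2
8. dequeue(): size=1
9. dequeue(): size=0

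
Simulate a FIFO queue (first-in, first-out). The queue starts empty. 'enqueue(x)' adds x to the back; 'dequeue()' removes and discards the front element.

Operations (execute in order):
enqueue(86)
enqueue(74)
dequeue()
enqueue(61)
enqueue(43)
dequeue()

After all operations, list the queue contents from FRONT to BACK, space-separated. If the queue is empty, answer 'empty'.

enqueue(86): [86]
enqueue(74): [86, 74]
dequeue(): [74]
enqueue(61): [74, 61]
enqueue(43): [74, 61, 43]
dequeue(): [61, 43]

Answer: 61 43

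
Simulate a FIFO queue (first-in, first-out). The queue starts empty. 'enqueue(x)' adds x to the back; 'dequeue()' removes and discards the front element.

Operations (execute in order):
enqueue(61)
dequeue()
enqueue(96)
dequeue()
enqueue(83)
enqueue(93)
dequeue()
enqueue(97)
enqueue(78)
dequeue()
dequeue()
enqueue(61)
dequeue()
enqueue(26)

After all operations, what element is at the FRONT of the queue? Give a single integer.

Answer: 61

Derivation:
enqueue(61): queue = [61]
dequeue(): queue = []
enqueue(96): queue = [96]
dequeue(): queue = []
enqueue(83): queue = [83]
enqueue(93): queue = [83, 93]
dequeue(): queue = [93]
enqueue(97): queue = [93, 97]
enqueue(78): queue = [93, 97, 78]
dequeue(): queue = [97, 78]
dequeue(): queue = [78]
enqueue(61): queue = [78, 61]
dequeue(): queue = [61]
enqueue(26): queue = [61, 26]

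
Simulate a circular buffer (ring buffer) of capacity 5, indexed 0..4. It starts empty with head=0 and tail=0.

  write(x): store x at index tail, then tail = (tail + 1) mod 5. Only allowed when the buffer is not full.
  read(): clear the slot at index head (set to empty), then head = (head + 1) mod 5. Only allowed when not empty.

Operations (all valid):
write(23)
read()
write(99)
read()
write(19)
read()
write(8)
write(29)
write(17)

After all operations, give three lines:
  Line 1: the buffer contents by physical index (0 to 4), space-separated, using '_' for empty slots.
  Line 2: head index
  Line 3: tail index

write(23): buf=[23 _ _ _ _], head=0, tail=1, size=1
read(): buf=[_ _ _ _ _], head=1, tail=1, size=0
write(99): buf=[_ 99 _ _ _], head=1, tail=2, size=1
read(): buf=[_ _ _ _ _], head=2, tail=2, size=0
write(19): buf=[_ _ 19 _ _], head=2, tail=3, size=1
read(): buf=[_ _ _ _ _], head=3, tail=3, size=0
write(8): buf=[_ _ _ 8 _], head=3, tail=4, size=1
write(29): buf=[_ _ _ 8 29], head=3, tail=0, size=2
write(17): buf=[17 _ _ 8 29], head=3, tail=1, size=3

Answer: 17 _ _ 8 29
3
1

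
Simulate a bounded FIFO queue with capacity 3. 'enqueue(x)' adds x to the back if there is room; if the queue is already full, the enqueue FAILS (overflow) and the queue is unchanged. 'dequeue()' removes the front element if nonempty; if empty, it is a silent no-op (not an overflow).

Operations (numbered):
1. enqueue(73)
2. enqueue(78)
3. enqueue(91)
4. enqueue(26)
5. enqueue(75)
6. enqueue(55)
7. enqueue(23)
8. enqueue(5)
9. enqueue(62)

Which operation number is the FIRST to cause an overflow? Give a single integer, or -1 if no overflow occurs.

1. enqueue(73): size=1
2. enqueue(78): size=2
3. enqueue(91): size=3
4. enqueue(26): size=3=cap → OVERFLOW (fail)
5. enqueue(75): size=3=cap → OVERFLOW (fail)
6. enqueue(55): size=3=cap → OVERFLOW (fail)
7. enqueue(23): size=3=cap → OVERFLOW (fail)
8. enqueue(5): size=3=cap → OVERFLOW (fail)
9. enqueue(62): size=3=cap → OVERFLOW (fail)

Answer: 4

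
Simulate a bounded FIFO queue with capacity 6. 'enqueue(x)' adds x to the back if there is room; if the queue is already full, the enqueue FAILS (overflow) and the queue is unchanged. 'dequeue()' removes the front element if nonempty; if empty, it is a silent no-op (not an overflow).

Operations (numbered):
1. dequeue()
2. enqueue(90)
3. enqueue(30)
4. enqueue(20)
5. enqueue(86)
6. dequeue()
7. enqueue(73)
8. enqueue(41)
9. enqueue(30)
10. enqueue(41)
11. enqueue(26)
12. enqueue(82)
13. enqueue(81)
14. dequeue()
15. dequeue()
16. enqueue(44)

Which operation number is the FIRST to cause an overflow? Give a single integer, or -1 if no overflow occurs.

Answer: 10

Derivation:
1. dequeue(): empty, no-op, size=0
2. enqueue(90): size=1
3. enqueue(30): size=2
4. enqueue(20): size=3
5. enqueue(86): size=4
6. dequeue(): size=3
7. enqueue(73): size=4
8. enqueue(41): size=5
9. enqueue(30): size=6
10. enqueue(41): size=6=cap → OVERFLOW (fail)
11. enqueue(26): size=6=cap → OVERFLOW (fail)
12. enqueue(82): size=6=cap → OVERFLOW (fail)
13. enqueue(81): size=6=cap → OVERFLOW (fail)
14. dequeue(): size=5
15. dequeue(): size=4
16. enqueue(44): size=5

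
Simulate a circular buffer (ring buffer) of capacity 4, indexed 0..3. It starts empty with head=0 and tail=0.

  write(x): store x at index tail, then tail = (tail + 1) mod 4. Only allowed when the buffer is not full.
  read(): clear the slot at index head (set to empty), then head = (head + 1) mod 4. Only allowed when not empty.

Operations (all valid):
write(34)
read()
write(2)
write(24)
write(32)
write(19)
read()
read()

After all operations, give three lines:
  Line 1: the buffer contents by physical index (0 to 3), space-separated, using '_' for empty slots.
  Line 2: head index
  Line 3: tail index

write(34): buf=[34 _ _ _], head=0, tail=1, size=1
read(): buf=[_ _ _ _], head=1, tail=1, size=0
write(2): buf=[_ 2 _ _], head=1, tail=2, size=1
write(24): buf=[_ 2 24 _], head=1, tail=3, size=2
write(32): buf=[_ 2 24 32], head=1, tail=0, size=3
write(19): buf=[19 2 24 32], head=1, tail=1, size=4
read(): buf=[19 _ 24 32], head=2, tail=1, size=3
read(): buf=[19 _ _ 32], head=3, tail=1, size=2

Answer: 19 _ _ 32
3
1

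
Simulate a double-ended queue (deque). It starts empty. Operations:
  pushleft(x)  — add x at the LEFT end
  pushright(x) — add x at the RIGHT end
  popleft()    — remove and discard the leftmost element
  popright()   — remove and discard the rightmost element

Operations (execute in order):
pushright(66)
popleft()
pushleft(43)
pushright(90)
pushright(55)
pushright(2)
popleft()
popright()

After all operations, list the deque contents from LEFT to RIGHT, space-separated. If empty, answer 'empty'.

pushright(66): [66]
popleft(): []
pushleft(43): [43]
pushright(90): [43, 90]
pushright(55): [43, 90, 55]
pushright(2): [43, 90, 55, 2]
popleft(): [90, 55, 2]
popright(): [90, 55]

Answer: 90 55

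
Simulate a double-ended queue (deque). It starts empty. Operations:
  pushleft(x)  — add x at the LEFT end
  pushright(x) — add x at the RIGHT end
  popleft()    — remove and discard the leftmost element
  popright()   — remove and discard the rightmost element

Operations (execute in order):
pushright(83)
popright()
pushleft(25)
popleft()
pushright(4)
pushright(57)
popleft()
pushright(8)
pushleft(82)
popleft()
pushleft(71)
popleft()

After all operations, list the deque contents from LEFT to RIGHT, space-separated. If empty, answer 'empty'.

Answer: 57 8

Derivation:
pushright(83): [83]
popright(): []
pushleft(25): [25]
popleft(): []
pushright(4): [4]
pushright(57): [4, 57]
popleft(): [57]
pushright(8): [57, 8]
pushleft(82): [82, 57, 8]
popleft(): [57, 8]
pushleft(71): [71, 57, 8]
popleft(): [57, 8]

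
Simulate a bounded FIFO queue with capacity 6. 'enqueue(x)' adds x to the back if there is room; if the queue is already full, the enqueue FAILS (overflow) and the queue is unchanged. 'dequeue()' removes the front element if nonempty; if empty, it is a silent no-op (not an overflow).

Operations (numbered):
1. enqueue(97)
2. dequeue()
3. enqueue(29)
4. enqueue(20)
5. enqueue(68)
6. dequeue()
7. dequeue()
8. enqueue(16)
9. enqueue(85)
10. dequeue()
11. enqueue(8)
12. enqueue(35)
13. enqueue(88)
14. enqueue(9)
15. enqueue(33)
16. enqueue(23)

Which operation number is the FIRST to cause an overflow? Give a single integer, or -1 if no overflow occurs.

Answer: 15

Derivation:
1. enqueue(97): size=1
2. dequeue(): size=0
3. enqueue(29): size=1
4. enqueue(20): size=2
5. enqueue(68): size=3
6. dequeue(): size=2
7. dequeue(): size=1
8. enqueue(16): size=2
9. enqueue(85): size=3
10. dequeue(): size=2
11. enqueue(8): size=3
12. enqueue(35): size=4
13. enqueue(88): size=5
14. enqueue(9): size=6
15. enqueue(33): size=6=cap → OVERFLOW (fail)
16. enqueue(23): size=6=cap → OVERFLOW (fail)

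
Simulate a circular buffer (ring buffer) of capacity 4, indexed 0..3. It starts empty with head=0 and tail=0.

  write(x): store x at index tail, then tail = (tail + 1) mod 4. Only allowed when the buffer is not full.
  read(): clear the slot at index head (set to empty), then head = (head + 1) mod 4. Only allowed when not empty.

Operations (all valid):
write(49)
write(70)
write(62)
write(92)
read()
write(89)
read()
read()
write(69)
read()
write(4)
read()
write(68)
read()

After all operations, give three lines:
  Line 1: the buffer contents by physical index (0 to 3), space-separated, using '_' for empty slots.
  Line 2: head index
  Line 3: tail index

write(49): buf=[49 _ _ _], head=0, tail=1, size=1
write(70): buf=[49 70 _ _], head=0, tail=2, size=2
write(62): buf=[49 70 62 _], head=0, tail=3, size=3
write(92): buf=[49 70 62 92], head=0, tail=0, size=4
read(): buf=[_ 70 62 92], head=1, tail=0, size=3
write(89): buf=[89 70 62 92], head=1, tail=1, size=4
read(): buf=[89 _ 62 92], head=2, tail=1, size=3
read(): buf=[89 _ _ 92], head=3, tail=1, size=2
write(69): buf=[89 69 _ 92], head=3, tail=2, size=3
read(): buf=[89 69 _ _], head=0, tail=2, size=2
write(4): buf=[89 69 4 _], head=0, tail=3, size=3
read(): buf=[_ 69 4 _], head=1, tail=3, size=2
write(68): buf=[_ 69 4 68], head=1, tail=0, size=3
read(): buf=[_ _ 4 68], head=2, tail=0, size=2

Answer: _ _ 4 68
2
0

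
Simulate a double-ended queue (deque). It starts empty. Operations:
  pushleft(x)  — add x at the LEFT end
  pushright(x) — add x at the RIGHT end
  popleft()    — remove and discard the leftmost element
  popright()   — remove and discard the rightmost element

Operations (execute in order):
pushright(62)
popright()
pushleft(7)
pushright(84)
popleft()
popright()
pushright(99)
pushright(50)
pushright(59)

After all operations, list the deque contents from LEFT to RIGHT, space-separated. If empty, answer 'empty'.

pushright(62): [62]
popright(): []
pushleft(7): [7]
pushright(84): [7, 84]
popleft(): [84]
popright(): []
pushright(99): [99]
pushright(50): [99, 50]
pushright(59): [99, 50, 59]

Answer: 99 50 59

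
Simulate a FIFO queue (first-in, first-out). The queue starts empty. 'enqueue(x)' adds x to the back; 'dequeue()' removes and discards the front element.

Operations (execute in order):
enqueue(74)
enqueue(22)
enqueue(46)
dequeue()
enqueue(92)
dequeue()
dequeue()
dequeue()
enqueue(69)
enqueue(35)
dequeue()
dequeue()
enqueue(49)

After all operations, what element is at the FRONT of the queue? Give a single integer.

enqueue(74): queue = [74]
enqueue(22): queue = [74, 22]
enqueue(46): queue = [74, 22, 46]
dequeue(): queue = [22, 46]
enqueue(92): queue = [22, 46, 92]
dequeue(): queue = [46, 92]
dequeue(): queue = [92]
dequeue(): queue = []
enqueue(69): queue = [69]
enqueue(35): queue = [69, 35]
dequeue(): queue = [35]
dequeue(): queue = []
enqueue(49): queue = [49]

Answer: 49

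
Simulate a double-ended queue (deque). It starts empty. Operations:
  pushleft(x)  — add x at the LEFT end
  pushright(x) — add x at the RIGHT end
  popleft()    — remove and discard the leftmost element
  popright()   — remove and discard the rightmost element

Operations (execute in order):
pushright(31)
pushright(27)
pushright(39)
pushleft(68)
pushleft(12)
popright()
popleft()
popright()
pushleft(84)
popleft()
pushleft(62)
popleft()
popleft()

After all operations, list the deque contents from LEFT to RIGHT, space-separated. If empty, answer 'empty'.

Answer: 31

Derivation:
pushright(31): [31]
pushright(27): [31, 27]
pushright(39): [31, 27, 39]
pushleft(68): [68, 31, 27, 39]
pushleft(12): [12, 68, 31, 27, 39]
popright(): [12, 68, 31, 27]
popleft(): [68, 31, 27]
popright(): [68, 31]
pushleft(84): [84, 68, 31]
popleft(): [68, 31]
pushleft(62): [62, 68, 31]
popleft(): [68, 31]
popleft(): [31]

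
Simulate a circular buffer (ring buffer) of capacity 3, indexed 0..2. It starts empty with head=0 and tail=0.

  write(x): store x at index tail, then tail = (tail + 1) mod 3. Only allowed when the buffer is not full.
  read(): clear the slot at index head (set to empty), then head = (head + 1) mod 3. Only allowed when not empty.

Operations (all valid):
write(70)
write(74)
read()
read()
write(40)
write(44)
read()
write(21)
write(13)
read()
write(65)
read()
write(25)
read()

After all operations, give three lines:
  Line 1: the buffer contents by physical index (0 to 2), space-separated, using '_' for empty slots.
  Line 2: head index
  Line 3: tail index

write(70): buf=[70 _ _], head=0, tail=1, size=1
write(74): buf=[70 74 _], head=0, tail=2, size=2
read(): buf=[_ 74 _], head=1, tail=2, size=1
read(): buf=[_ _ _], head=2, tail=2, size=0
write(40): buf=[_ _ 40], head=2, tail=0, size=1
write(44): buf=[44 _ 40], head=2, tail=1, size=2
read(): buf=[44 _ _], head=0, tail=1, size=1
write(21): buf=[44 21 _], head=0, tail=2, size=2
write(13): buf=[44 21 13], head=0, tail=0, size=3
read(): buf=[_ 21 13], head=1, tail=0, size=2
write(65): buf=[65 21 13], head=1, tail=1, size=3
read(): buf=[65 _ 13], head=2, tail=1, size=2
write(25): buf=[65 25 13], head=2, tail=2, size=3
read(): buf=[65 25 _], head=0, tail=2, size=2

Answer: 65 25 _
0
2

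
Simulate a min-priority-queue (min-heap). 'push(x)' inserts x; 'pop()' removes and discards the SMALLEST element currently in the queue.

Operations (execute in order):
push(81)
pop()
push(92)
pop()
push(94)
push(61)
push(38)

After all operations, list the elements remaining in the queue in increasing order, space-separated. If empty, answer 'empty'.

Answer: 38 61 94

Derivation:
push(81): heap contents = [81]
pop() → 81: heap contents = []
push(92): heap contents = [92]
pop() → 92: heap contents = []
push(94): heap contents = [94]
push(61): heap contents = [61, 94]
push(38): heap contents = [38, 61, 94]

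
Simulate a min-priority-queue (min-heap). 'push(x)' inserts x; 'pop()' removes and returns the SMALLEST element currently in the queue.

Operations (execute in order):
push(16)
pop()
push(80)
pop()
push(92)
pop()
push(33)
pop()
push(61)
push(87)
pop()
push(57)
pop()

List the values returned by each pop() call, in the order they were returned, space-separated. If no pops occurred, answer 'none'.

Answer: 16 80 92 33 61 57

Derivation:
push(16): heap contents = [16]
pop() → 16: heap contents = []
push(80): heap contents = [80]
pop() → 80: heap contents = []
push(92): heap contents = [92]
pop() → 92: heap contents = []
push(33): heap contents = [33]
pop() → 33: heap contents = []
push(61): heap contents = [61]
push(87): heap contents = [61, 87]
pop() → 61: heap contents = [87]
push(57): heap contents = [57, 87]
pop() → 57: heap contents = [87]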